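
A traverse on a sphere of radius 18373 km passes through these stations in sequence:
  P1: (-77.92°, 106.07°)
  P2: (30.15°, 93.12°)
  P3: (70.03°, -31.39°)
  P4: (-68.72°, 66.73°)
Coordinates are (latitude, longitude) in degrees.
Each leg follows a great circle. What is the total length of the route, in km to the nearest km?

Leg P1→P2: central angle 1.8910 rad, distance 34743.8 km.
Leg P2→P3: central angle 1.2611 rad, distance 23170.6 km.
Leg P3→P4: central angle 2.6754 rad, distance 49155.6 km.
Total: 34743.8 + 23170.6 + 49155.6 ≈ 107070 km.

107070 km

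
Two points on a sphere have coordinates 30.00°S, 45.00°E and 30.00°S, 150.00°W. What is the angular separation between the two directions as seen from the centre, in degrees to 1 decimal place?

118.3°

With latitudes φ₁ = -30.000°, φ₂ = -30.000° and longitude difference Δλ = 165.000°:
Haversine: a = sin²(Δφ/2) + cos φ₁ cos φ₂ sin²(Δλ/2) = 0.0000 + (0.8660)(0.8660)(0.9830) = 0.73722.
Central angle c = 2·arcsin(√a) = 2.06513 rad.
So the angular separation is 118.3°.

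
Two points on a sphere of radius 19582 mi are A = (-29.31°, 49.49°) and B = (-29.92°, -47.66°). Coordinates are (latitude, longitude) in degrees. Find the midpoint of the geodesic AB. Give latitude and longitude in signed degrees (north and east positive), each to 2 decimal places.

The central angle between A and B is δ = 1.4201 rad.
With f = 0.5, the slerp weights are sin((1−f)δ)/sin δ = 0.6593 and sin(fδ)/sin δ = 0.6593.
Weighted sum of the unit vectors: (0.6593)·(0.5664,0.6630,-0.4895) + (0.6593)·(0.5838,-0.6406,-0.4988) = (0.7584, 0.0147, -0.6517).
Converting back: φ = atan2(z, √(x²+y²)) = -40.67°, λ = atan2(y, x) = 1.11°.

-40.67°, 1.11°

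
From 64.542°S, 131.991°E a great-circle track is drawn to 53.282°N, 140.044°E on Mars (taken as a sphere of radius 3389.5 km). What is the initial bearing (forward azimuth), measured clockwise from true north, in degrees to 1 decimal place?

5.4°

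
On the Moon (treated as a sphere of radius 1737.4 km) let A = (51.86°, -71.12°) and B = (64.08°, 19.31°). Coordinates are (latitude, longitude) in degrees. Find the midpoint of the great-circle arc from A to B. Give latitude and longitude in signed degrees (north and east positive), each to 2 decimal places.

The central angle between A and B is δ = 0.7879 rad.
With f = 0.5, the slerp weights are sin((1−f)δ)/sin δ = 0.5415 and sin(fδ)/sin δ = 0.5415.
Weighted sum of the unit vectors: (0.5415)·(0.1998,-0.5844,0.7865) + (0.5415)·(0.4125,0.1445,0.8994) = (0.3316, -0.2381, 0.9129).
Converting back: φ = atan2(z, √(x²+y²)) = 65.91°, λ = atan2(y, x) = -35.69°.

65.91°, -35.69°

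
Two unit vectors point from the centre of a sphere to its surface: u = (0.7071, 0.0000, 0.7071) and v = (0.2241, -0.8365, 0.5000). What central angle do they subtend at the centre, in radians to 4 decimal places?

u·v = 0.5120; |u| = 1.0000, |v| = 1.0000.
cos θ = (u·v)/(|u||v|) = 0.5120, so θ = 1.0333 rad.

1.0333 rad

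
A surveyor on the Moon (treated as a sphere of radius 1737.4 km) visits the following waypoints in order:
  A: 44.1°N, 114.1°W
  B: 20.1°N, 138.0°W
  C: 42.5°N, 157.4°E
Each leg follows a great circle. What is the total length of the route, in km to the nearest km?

2705 km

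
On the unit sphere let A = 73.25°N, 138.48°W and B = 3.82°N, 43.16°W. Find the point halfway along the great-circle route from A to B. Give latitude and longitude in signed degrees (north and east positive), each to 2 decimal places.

45.33°, -59.62°

Central angle δ = 1.5337 rad. Interpolating on the sphere with fraction f = 0.5:
P = [sin((1−f)δ)·A + sin(fδ)·B] / sin δ = 0.6943·A + 0.6943·B in Cartesian coordinates,
giving P = (0.3555, -0.6065, 0.7111), i.e. latitude 45.33°, longitude -59.62°.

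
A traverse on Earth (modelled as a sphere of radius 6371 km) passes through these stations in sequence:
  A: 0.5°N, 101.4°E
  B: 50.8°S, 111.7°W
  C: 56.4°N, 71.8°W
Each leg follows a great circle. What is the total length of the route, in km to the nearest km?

Leg A→B: central angle 2.1367 rad, distance 13613.1 km.
Leg B→C: central angle 1.9575 rad, distance 12471.3 km.
Total: 13613.1 + 12471.3 ≈ 26084 km.

26084 km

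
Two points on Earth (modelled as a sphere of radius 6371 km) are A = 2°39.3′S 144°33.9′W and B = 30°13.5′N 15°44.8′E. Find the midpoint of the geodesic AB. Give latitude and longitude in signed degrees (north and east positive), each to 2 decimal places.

Central angle δ = 2.5607 rad. Interpolating on the sphere with fraction f = 0.5:
P = [sin((1−f)δ)·A + sin(fδ)·B] / sin δ = 1.7460·A + 1.7460·B in Cartesian coordinates,
giving P = (0.0310, -0.6018, 0.7981), i.e. latitude 52.94°, longitude -87.06°.

52.94°, -87.06°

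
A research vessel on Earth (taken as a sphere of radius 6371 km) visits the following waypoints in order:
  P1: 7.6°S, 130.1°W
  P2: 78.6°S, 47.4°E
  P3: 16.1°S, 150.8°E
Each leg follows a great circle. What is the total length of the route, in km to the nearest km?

18972 km

Leg P1→P2: central angle 1.6369 rad, distance 10428.9 km.
Leg P2→P3: central angle 1.3409 rad, distance 8543.2 km.
Total: 10428.9 + 8543.2 ≈ 18972 km.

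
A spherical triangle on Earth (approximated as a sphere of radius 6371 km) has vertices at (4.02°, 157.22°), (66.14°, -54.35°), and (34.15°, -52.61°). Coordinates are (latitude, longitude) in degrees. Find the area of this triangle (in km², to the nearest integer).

Side lengths (central angles): a = 0.5586, b = 2.3142, c = 1.8543 rad; semiperimeter s = 2.3635.
By l'Huilier's theorem, tan(E/4) = √[tan(s/2) tan((s−a)/2) tan((s−b)/2) tan((s−c)/2)], giving spherical excess E = 0.5598 rad.
Area = E·R² = 0.5598 × (6371)² ≈ 22720981 km².

22720981 km²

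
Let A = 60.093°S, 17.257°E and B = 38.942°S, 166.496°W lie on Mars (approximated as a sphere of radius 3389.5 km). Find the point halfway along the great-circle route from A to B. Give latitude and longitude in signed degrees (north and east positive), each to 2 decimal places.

-79.31°, -173.14°

Central angle δ = 1.4123 rad. Interpolating on the sphere with fraction f = 0.5:
P = [sin((1−f)δ)·A + sin(fδ)·B] / sin δ = 0.6571·A + 0.6571·B in Cartesian coordinates,
giving P = (-0.1841, -0.0222, -0.9827), i.e. latitude -79.31°, longitude -173.14°.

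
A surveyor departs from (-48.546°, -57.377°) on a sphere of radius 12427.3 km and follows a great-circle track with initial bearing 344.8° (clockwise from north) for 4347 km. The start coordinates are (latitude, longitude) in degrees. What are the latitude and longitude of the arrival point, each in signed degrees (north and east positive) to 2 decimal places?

-29.02°, -63.27°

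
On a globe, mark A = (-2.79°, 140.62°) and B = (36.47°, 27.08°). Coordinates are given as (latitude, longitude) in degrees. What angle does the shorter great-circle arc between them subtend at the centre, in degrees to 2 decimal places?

110.47°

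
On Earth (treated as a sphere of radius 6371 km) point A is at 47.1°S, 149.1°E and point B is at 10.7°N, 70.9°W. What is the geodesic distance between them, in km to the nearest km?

In radians: φ₁ = -0.8221, φ₂ = 0.1868, Δλ = 140.000° = 2.4435 rad.
cos c = sin φ₁ sin φ₂ + cos φ₁ cos φ₂ cos Δλ = (-0.7325)(0.1857) + (0.6807)(0.9826)(-0.7660) = -0.64840,
so c = arccos(-0.64840) = 2.27628 rad.
Distance = R·c = 6371 × 2.2763 ≈ 14502 km.

14502 km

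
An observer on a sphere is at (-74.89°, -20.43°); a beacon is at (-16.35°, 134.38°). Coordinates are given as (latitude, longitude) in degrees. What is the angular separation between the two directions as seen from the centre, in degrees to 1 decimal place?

87.4°

With latitudes φ₁ = -74.890°, φ₂ = -16.350° and longitude difference Δλ = 154.810°:
cos c = sin φ₁ sin φ₂ + cos φ₁ cos φ₂ cos Δλ = (-0.9654)(-0.2815) + (0.2607)(0.9596)(-0.9049) = 0.04543,
so c = arccos(0.04543) = 1.52535 rad.
So the angular separation is 87.4°.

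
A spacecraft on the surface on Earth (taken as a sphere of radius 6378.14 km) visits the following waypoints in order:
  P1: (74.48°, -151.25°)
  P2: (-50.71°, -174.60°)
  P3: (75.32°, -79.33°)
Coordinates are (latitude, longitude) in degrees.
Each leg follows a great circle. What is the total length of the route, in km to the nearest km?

Leg P1→P2: central angle 2.2021 rad, distance 14045.1 km.
Leg P2→P3: central angle 2.4394 rad, distance 15558.8 km.
Total: 14045.1 + 15558.8 ≈ 29604 km.

29604 km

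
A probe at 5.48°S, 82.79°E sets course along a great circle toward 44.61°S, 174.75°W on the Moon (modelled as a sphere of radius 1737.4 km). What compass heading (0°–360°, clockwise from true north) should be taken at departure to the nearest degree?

136°

Δλ = 102.460° = 1.7883 rad.
y = sin Δλ · cos φ₂ = (0.9764)(0.7119) = 0.6951
x = cos φ₁ sin φ₂ − sin φ₁ cos φ₂ cos Δλ = (0.9954)(-0.7023) − (-0.0955)(0.7119)(-0.2158) = -0.7137
θ = atan2(y, x) = 135.76°, so the bearing is 136°.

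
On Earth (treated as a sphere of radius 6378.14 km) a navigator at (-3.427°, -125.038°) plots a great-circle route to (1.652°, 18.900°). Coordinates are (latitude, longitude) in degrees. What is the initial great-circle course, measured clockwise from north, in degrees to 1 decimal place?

91.9°

With φ₁ = -0.0598, φ₂ = 0.0288, Δλ = 2.5122 rad, the forward-azimuth formula gives
θ = atan2( sin Δλ cos φ₂ , cos φ₁ sin φ₂ − sin φ₁ cos φ₂ cos Δλ ) = atan2(0.5884, -0.0195) = 91.90°.
So the initial bearing is 91.9°.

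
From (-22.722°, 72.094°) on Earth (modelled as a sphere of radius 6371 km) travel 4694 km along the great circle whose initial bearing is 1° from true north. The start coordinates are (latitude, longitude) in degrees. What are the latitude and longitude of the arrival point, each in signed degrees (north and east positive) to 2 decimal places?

19.49°, 72.81°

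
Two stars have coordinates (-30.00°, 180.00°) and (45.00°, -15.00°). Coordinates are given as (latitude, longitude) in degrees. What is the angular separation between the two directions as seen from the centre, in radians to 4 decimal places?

Let φ₁ = -0.5236 rad, φ₂ = 0.7854 rad, and Δλ = 2.8798 rad.
cos c = sin φ₁ sin φ₂ + cos φ₁ cos φ₂ cos Δλ = (-0.5000)(0.7071) + (0.8660)(0.7071)(-0.9659) = -0.94506,
so c = arccos(-0.94506) = 2.80857 rad.
So the angular separation is 2.8086 rad.

2.8086 rad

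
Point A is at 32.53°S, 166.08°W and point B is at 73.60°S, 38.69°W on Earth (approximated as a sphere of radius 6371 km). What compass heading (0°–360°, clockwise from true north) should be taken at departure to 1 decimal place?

166.0°

With φ₁ = -0.5678, φ₂ = -1.2846, Δλ = 2.2234 rad, the forward-azimuth formula gives
θ = atan2( sin Δλ cos φ₂ , cos φ₁ sin φ₂ − sin φ₁ cos φ₂ cos Δλ ) = atan2(0.2243, -0.9010) = 166.02°.
So the initial bearing is 166.0°.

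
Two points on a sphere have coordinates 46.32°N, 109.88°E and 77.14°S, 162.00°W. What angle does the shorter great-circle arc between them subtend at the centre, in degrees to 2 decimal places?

134.43°

Let φ₁ = 0.8084 rad, φ₂ = -1.3463 rad, and Δλ = 1.5380 rad.
cos c = sin φ₁ sin φ₂ + cos φ₁ cos φ₂ cos Δλ = (0.7232)(-0.9749) + (0.6906)(0.2226)(0.0328) = -0.70003,
so c = arccos(-0.70003) = 2.34623 rad.
So the angular separation is 134.43°.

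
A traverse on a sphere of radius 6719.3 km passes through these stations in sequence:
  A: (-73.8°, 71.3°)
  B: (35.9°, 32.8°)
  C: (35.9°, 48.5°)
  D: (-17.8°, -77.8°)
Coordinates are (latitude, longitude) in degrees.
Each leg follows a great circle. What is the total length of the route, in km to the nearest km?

29894 km

Leg A→B: central angle 1.9673 rad, distance 13219.1 km.
Leg B→C: central angle 0.2217 rad, distance 1489.8 km.
Leg C→D: central angle 2.2599 rad, distance 15185.0 km.
Total: 13219.1 + 1489.8 + 15185.0 ≈ 29894 km.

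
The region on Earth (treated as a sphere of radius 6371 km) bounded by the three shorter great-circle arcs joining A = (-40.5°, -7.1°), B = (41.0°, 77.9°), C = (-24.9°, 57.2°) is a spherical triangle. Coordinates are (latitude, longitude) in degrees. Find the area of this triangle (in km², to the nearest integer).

24758401 km²

Side lengths (central angles): a = 1.1981, b = 0.9612, c = 1.9563 rad; semiperimeter s = 2.0578.
By l'Huilier's theorem, tan(E/4) = √[tan(s/2) tan((s−a)/2) tan((s−b)/2) tan((s−c)/2)], giving spherical excess E = 0.6100 rad.
Area = E·R² = 0.6100 × (6371)² ≈ 24758401 km².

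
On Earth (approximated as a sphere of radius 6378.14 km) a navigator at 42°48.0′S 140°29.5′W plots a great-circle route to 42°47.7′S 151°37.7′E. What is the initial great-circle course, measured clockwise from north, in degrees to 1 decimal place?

Δλ = -67.880° = -1.1847 rad.
y = sin Δλ · cos φ₂ = (-0.9264)(0.7338) = -0.6798
x = cos φ₁ sin φ₂ − sin φ₁ cos φ₂ cos Δλ = (0.7337)(-0.6794) − (-0.6794)(0.7338)(0.3765) = -0.3107
θ = atan2(y, x) = -114.57°; adding 360° gives 245.4°.

245.4°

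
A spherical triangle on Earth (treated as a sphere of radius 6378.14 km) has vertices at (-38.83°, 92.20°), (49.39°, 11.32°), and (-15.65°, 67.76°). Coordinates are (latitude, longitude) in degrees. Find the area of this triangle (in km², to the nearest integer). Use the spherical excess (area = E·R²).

2197836 km²

Side lengths (central angles): a = 1.4286, b = 0.5509, c = 1.9776 rad; semiperimeter s = 1.9785.
By l'Huilier's theorem, tan(E/4) = √[tan(s/2) tan((s−a)/2) tan((s−b)/2) tan((s−c)/2)], giving spherical excess E = 0.0540 rad.
Area = E·R² = 0.0540 × (6378.14)² ≈ 2197836 km².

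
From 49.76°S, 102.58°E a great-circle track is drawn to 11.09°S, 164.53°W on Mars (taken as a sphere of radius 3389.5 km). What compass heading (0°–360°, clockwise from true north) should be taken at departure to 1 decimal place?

99.4°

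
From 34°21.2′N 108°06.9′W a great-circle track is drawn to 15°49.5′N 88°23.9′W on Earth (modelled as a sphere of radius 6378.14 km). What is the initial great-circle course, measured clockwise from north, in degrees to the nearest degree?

Δλ = 19.717° = 0.3441 rad.
y = sin Δλ · cos φ₂ = (0.3374)(0.9621) = 0.3246
x = cos φ₁ sin φ₂ − sin φ₁ cos φ₂ cos Δλ = (0.8256)(0.2727) − (0.5643)(0.9621)(0.9414) = -0.2859
θ = atan2(y, x) = 131.38°, so the bearing is 131°.

131°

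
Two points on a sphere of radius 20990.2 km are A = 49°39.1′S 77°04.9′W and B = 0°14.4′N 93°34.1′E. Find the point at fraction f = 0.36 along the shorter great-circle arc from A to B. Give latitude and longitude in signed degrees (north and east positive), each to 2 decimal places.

-79.42°, 45.69°

Central angle δ = 2.2679 rad. Interpolating on the sphere with fraction f = 0.36:
P = [sin((1−f)δ)·A + sin(fδ)·B] / sin δ = 1.2950·A + 0.9505·B in Cartesian coordinates,
giving P = (0.1283, 0.1314, -0.9830), i.e. latitude -79.42°, longitude 45.69°.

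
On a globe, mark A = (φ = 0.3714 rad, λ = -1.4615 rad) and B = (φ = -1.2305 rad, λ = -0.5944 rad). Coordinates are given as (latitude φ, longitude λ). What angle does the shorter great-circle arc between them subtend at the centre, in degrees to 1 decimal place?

98.1°

In radians: φ₁ = 0.3714, φ₂ = -1.2305, Δλ = 49.681° = 0.8671 rad.
cos c = sin φ₁ sin φ₂ + cos φ₁ cos φ₂ cos Δλ = (0.3629)(-0.9427) + (0.9318)(0.3338)(0.6470) = -0.14087,
so c = arccos(-0.14087) = 1.71214 rad.
So the angular separation is 98.1°.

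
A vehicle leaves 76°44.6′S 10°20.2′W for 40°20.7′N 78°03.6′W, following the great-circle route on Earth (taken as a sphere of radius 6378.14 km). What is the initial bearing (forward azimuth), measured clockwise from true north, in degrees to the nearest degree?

Δλ = -67.723° = -1.1820 rad.
y = sin Δλ · cos φ₂ = (-0.9254)(0.7622) = -0.7053
x = cos φ₁ sin φ₂ − sin φ₁ cos φ₂ cos Δλ = (0.2293)(0.6474) − (-0.9734)(0.7622)(0.3791) = 0.4297
θ = atan2(y, x) = -58.65°; adding 360° gives 301°.

301°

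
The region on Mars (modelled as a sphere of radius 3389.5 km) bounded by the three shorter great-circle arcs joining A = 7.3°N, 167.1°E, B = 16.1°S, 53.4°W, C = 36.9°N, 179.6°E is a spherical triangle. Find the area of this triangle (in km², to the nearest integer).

Side lengths (central angles): a = 2.2509, b = 0.5535, c = 2.4340 rad; semiperimeter s = 2.6192.
By l'Huilier's theorem, tan(E/4) = √[tan(s/2) tan((s−a)/2) tan((s−b)/2) tan((s−c)/2)], giving spherical excess E = 1.2726 rad.
Area = E·R² = 1.2726 × (3389.5)² ≈ 14620359 km².

14620359 km²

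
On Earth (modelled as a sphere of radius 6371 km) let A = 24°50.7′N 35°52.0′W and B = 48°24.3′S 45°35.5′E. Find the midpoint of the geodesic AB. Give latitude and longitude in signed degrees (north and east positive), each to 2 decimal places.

The central angle between A and B is δ = 1.7975 rad.
With f = 0.5, the slerp weights are sin((1−f)δ)/sin δ = 0.8031 and sin(fδ)/sin δ = 0.8031.
Weighted sum of the unit vectors: (0.8031)·(0.7354,-0.5317,0.4202) + (0.8031)·(0.4645,0.4742,-0.7479) = (0.9636, -0.0461, -0.2632).
Converting back: φ = atan2(z, √(x²+y²)) = -15.26°, λ = atan2(y, x) = -2.74°.

-15.26°, -2.74°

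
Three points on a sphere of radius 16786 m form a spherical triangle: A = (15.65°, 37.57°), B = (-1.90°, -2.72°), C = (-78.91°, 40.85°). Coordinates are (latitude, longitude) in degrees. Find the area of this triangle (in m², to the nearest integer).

Side lengths (central angles): a = 1.3981, b = 1.6507, c = 0.7595 rad; semiperimeter s = 1.9042.
By l'Huilier's theorem, tan(E/4) = √[tan(s/2) tan((s−a)/2) tan((s−b)/2) tan((s−c)/2)], giving spherical excess E = 0.6839 rad.
Area = E·R² = 0.6839 × (16786)² ≈ 192709103 m².

192709103 m²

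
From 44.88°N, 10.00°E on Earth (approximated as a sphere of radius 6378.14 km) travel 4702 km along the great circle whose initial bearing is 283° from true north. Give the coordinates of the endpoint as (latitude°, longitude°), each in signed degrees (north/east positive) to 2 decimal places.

39.02°, -47.46°

Angular distance δ = d/R = 4702/6378.14 = 0.73721 rad; initial bearing θ = 4.9393 rad.
sin φ₂ = sin φ₁ cos δ + cos φ₁ sin δ cos θ = (0.7056)(0.7403) + (0.7086)(0.6722)(0.2250) = 0.6296, so φ₂ = 39.02°.
Δλ = atan2(sin θ sin δ cos φ₁, cos δ − sin φ₁ sin φ₂) = atan2(-0.4641, 0.2961) = -57.461°.
λ₂ = 10.000° − 57.461° = -47.46°.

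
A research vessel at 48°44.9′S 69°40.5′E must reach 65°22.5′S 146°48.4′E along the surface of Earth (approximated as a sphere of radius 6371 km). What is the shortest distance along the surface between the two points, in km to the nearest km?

4656 km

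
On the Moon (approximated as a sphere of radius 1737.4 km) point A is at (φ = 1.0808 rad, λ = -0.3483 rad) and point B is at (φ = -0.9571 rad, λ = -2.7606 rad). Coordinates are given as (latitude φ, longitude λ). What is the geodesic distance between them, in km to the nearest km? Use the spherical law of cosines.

4774 km

With latitudes φ₁ = 61.925°, φ₂ = -54.838° and longitude difference Δλ = -138.215°:
cos c = sin φ₁ sin φ₂ + cos φ₁ cos φ₂ cos Δλ = (0.8823)(-0.8175) + (0.4706)(0.5759)(-0.7456) = -0.92342,
so c = arccos(-0.92342) = 2.74770 rad.
Distance = R·c = 1737.4 × 2.7477 ≈ 4774 km.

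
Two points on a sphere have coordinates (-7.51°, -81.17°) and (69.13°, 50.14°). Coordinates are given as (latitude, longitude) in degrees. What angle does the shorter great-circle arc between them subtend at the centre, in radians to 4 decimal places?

With latitudes φ₁ = -7.510°, φ₂ = 69.130° and longitude difference Δλ = 131.310°:
cos c = sin φ₁ sin φ₂ + cos φ₁ cos φ₂ cos Δλ = (-0.1307)(0.9344) + (0.9914)(0.3562)(-0.6601) = -0.35528,
so c = arccos(-0.35528) = 1.93401 rad.
So the angular separation is 1.9340 rad.

1.9340 rad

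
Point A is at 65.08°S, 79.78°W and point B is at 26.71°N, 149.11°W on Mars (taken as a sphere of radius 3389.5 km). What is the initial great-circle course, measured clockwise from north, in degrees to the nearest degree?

Δλ = -69.330° = -1.2100 rad.
y = sin Δλ · cos φ₂ = (-0.9356)(0.8933) = -0.8358
x = cos φ₁ sin φ₂ − sin φ₁ cos φ₂ cos Δλ = (0.4214)(0.4495) − (-0.9069)(0.8933)(0.3530) = 0.4753
θ = atan2(y, x) = -60.37°; adding 360° gives 300°.

300°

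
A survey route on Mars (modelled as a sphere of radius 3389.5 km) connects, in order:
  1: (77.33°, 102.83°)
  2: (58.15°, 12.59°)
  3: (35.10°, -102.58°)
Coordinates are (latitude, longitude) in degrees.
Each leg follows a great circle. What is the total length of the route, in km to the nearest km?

Leg 1→2: central angle 0.5948 rad, distance 2016.1 km.
Leg 2→3: central angle 1.2611 rad, distance 4274.4 km.
Total: 2016.1 + 4274.4 ≈ 6290 km.

6290 km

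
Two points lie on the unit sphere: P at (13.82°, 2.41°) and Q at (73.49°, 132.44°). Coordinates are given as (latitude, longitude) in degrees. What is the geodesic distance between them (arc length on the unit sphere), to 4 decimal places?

1.5192

With latitudes φ₁ = 13.820°, φ₂ = 73.490° and longitude difference Δλ = 130.030°:
cos c = sin φ₁ sin φ₂ + cos φ₁ cos φ₂ cos Δλ = (0.2389)(0.9588) + (0.9711)(0.2842)(-0.6432) = 0.05153,
so c = arccos(0.05153) = 1.51924 rad.
On the unit sphere the arc length equals the central angle: 1.5192.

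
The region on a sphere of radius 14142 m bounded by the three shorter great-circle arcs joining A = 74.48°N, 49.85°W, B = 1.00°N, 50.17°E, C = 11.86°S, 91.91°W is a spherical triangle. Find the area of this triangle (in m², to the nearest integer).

Side lengths (central angles): a = 2.4583, b = 1.5744, c = 1.6005 rad; semiperimeter s = 2.8166.
By l'Huilier's theorem, tan(E/4) = √[tan(s/2) tan((s−a)/2) tan((s−b)/2) tan((s−c)/2)], giving spherical excess E = 2.5528 rad.
Area = E·R² = 2.5528 × (14142)² ≈ 510558369 m².

510558369 m²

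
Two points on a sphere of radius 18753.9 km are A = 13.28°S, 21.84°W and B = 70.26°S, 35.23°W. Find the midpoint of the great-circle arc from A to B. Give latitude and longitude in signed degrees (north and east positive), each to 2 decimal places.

-41.92°, -25.28°

The central angle between A and B is δ = 1.0051 rad.
With f = 0.5, the slerp weights are sin((1−f)δ)/sin δ = 0.5705 and sin(fδ)/sin δ = 0.5705.
Weighted sum of the unit vectors: (0.5705)·(0.9034,-0.3621,-0.2297) + (0.5705)·(0.2759,-0.1948,-0.9412) = (0.6728, -0.3177, -0.6681).
Converting back: φ = atan2(z, √(x²+y²)) = -41.92°, λ = atan2(y, x) = -25.28°.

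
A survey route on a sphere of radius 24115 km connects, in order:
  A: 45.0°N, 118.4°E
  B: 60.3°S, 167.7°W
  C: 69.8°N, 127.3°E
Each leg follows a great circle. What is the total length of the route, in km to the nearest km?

Leg A→B: central angle 2.1142 rad, distance 50984.2 km.
Leg B→C: central angle 2.4082 rad, distance 58073.6 km.
Total: 50984.2 + 58073.6 ≈ 109058 km.

109058 km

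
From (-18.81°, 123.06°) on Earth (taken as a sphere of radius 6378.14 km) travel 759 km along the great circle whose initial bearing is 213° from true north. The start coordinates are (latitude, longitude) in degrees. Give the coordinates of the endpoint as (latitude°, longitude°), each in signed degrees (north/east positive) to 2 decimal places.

-24.48°, 118.99°

Angular distance δ = d/R = 759/6378.14 = 0.11900 rad; initial bearing θ = 3.7176 rad.
sin φ₂ = sin φ₁ cos δ + cos φ₁ sin δ cos θ = (-0.3224)(0.9929) + (0.9466)(0.1187)(-0.8387) = -0.4144, so φ₂ = -24.48°.
Δλ = atan2(sin θ sin δ cos φ₁, cos δ − sin φ₁ sin φ₂) = atan2(-0.0612, 0.8593) = -4.074°.
λ₂ = 123.060° − 4.074° = 118.99°.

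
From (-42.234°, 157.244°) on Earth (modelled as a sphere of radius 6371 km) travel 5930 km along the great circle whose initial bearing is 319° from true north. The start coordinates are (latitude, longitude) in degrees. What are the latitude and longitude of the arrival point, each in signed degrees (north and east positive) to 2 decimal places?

2.68°, 125.46°

Angular distance δ = d/R = 5930/6371 = 0.93078 rad; initial bearing θ = 5.5676 rad.
sin φ₂ = sin φ₁ cos δ + cos φ₁ sin δ cos θ = (-0.6722)(0.5972) + (0.7404)(0.8021)(0.7547) = 0.0468, so φ₂ = 2.68°.
Δλ = atan2(sin θ sin δ cos φ₁, cos δ − sin φ₁ sin φ₂) = atan2(-0.3896, 0.6287) = -31.789°.
λ₂ = 157.244° − 31.789° = 125.46°.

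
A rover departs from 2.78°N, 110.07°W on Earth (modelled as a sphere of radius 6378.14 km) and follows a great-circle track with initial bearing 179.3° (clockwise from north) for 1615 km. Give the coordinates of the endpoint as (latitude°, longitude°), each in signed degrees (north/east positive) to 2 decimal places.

-11.73°, -109.89°

Angular distance δ = d/R = 1615/6378.14 = 0.25321 rad; initial bearing θ = 3.1294 rad.
sin φ₂ = sin φ₁ cos δ + cos φ₁ sin δ cos θ = (0.0485)(0.9681) + (0.9988)(0.2505)(-0.9999) = -0.2032, so φ₂ = -11.73°.
Δλ = atan2(sin θ sin δ cos φ₁, cos δ − sin φ₁ sin φ₂) = atan2(0.0031, 0.9780) = 0.179°.
λ₂ = -110.070° + 0.179° = -109.89°.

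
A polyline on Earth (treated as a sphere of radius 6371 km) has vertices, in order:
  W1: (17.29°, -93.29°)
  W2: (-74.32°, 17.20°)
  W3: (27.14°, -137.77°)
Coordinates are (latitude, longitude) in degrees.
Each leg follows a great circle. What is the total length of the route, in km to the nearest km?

27042 km

Leg W1→W2: central angle 1.9568 rad, distance 12466.7 km.
Leg W2→W3: central angle 2.2878 rad, distance 14575.4 km.
Total: 12466.7 + 14575.4 ≈ 27042 km.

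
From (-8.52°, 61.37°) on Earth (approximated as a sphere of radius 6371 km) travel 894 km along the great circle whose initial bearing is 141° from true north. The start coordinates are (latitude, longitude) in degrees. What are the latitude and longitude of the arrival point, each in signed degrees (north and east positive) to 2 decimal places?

-14.73°, 66.59°

Angular distance δ = d/R = 894/6371 = 0.14032 rad; initial bearing θ = 2.4609 rad.
sin φ₂ = sin φ₁ cos δ + cos φ₁ sin δ cos θ = (-0.1482)(0.9902) + (0.9890)(0.1399)(-0.7771) = -0.2542, so φ₂ = -14.73°.
Δλ = atan2(sin θ sin δ cos φ₁, cos δ − sin φ₁ sin φ₂) = atan2(0.0870, 0.9525) = 5.222°.
λ₂ = 61.370° + 5.222° = 66.59°.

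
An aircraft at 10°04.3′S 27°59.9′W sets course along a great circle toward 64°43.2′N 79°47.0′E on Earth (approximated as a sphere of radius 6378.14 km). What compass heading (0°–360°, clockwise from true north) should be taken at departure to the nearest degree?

With φ₁ = -0.1758, φ₂ = 1.1296, Δλ = 1.8811 rad, the forward-azimuth formula gives
θ = atan2( sin Δλ cos φ₂ , cos φ₁ sin φ₂ − sin φ₁ cos φ₂ cos Δλ ) = atan2(0.4066, 0.8675) = 25.12°.
So the initial bearing is 25°.

25°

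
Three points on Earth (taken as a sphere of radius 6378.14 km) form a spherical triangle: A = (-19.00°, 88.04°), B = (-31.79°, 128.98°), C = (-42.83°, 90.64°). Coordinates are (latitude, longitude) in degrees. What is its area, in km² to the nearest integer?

4948357 km²

Side lengths (central angles): a = 0.5604, b = 0.4177, c = 0.6784 rad; semiperimeter s = 0.8282.
By l'Huilier's theorem, tan(E/4) = √[tan(s/2) tan((s−a)/2) tan((s−b)/2) tan((s−c)/2)], giving spherical excess E = 0.1216 rad.
Area = E·R² = 0.1216 × (6378.14)² ≈ 4948357 km².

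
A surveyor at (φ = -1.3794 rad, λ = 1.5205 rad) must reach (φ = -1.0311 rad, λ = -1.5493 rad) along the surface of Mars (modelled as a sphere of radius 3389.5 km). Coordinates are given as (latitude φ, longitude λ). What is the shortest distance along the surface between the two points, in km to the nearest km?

Let φ₁ = -1.3794 rad, φ₂ = -1.0311 rad, and Δλ = -3.0698 rad.
Haversine: a = sin²(Δφ/2) + cos φ₁ cos φ₂ sin²(Δλ/2) = 0.0300 + (0.1902)(0.5139)(0.9987) = 0.12765.
Central angle c = 2·arcsin(√a) = 0.73072 rad.
Distance = R·c = 3389.5 × 0.7307 ≈ 2477 km.

2477 km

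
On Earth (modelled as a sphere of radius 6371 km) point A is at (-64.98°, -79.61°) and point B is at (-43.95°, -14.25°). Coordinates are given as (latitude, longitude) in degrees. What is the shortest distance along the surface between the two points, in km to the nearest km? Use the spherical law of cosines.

Let φ₁ = -1.1341 rad, φ₂ = -0.7671 rad, and Δλ = 1.1407 rad.
cos c = sin φ₁ sin φ₂ + cos φ₁ cos φ₂ cos Δλ = (-0.9062)(-0.6940) + (0.4229)(0.7199)(0.4169) = 0.75585,
so c = arccos(0.75585) = 0.71385 rad.
Distance = R·c = 6371 × 0.7138 ≈ 4548 km.

4548 km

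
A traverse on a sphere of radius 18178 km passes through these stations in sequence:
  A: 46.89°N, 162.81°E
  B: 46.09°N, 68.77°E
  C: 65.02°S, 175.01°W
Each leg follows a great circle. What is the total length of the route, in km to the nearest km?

Leg A→B: central angle 1.0558 rad, distance 19191.9 km.
Leg B→C: central angle 2.4694 rad, distance 44888.1 km.
Total: 19191.9 + 44888.1 ≈ 64080 km.

64080 km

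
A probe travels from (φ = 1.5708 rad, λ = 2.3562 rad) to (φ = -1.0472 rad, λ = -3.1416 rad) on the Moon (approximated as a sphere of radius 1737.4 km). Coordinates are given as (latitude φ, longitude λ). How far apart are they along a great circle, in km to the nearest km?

4549 km

With latitudes φ₁ = 90.000°, φ₂ = -60.000° and longitude difference Δλ = 44.999°:
cos c = sin φ₁ sin φ₂ + cos φ₁ cos φ₂ cos Δλ = (1.0000)(-0.8660) + (-0.0000)(0.5000)(0.7071) = -0.86603,
so c = arccos(-0.86603) = 2.61800 rad.
Distance = R·c = 1737.4 × 2.6180 ≈ 4549 km.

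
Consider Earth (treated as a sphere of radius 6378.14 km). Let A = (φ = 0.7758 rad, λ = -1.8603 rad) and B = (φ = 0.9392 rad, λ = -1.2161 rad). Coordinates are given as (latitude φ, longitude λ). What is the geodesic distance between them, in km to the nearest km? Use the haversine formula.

Let φ₁ = 0.7758 rad, φ₂ = 0.9392 rad, and Δλ = 0.6442 rad.
Haversine: a = sin²(Δφ/2) + cos φ₁ cos φ₂ sin²(Δλ/2) = 0.0067 + (0.7139)(0.5904)(0.1002) = 0.04890.
Central angle c = 2·arcsin(√a) = 0.44594 rad.
Distance = R·c = 6378.14 × 0.4459 ≈ 2844 km.

2844 km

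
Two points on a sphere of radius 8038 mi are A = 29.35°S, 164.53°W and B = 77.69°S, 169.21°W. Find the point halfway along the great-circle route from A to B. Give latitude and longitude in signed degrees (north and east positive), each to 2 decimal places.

-53.53°, -165.45°

Central angle δ = 0.8445 rad. Interpolating on the sphere with fraction f = 0.5:
P = [sin((1−f)δ)·A + sin(fδ)·B] / sin δ = 0.5481·A + 0.5481·B in Cartesian coordinates,
giving P = (-0.5753, -0.1493, -0.8042), i.e. latitude -53.53°, longitude -165.45°.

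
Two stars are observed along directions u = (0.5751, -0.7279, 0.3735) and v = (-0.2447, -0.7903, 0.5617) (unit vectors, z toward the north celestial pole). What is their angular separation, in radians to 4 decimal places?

0.8707 rad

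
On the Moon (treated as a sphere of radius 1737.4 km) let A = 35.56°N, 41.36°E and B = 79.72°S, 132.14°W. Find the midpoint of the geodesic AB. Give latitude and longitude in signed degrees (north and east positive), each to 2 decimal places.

-32.30°, 39.54°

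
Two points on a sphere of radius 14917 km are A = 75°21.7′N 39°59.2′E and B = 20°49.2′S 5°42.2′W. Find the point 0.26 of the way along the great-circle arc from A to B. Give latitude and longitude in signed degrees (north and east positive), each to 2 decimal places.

51.96°, 10.98°

The central angle between A and B is δ = 1.7507 rad.
With f = 0.26, the slerp weights are sin((1−f)δ)/sin δ = 0.9781 and sin(fδ)/sin δ = 0.4468.
Weighted sum of the unit vectors: (0.9781)·(0.1936,0.1624,0.9675) + (0.4468)·(0.9301,-0.0929,-0.3554) = (0.6050, 0.1173, 0.7876).
Converting back: φ = atan2(z, √(x²+y²)) = 51.96°, λ = atan2(y, x) = 10.98°.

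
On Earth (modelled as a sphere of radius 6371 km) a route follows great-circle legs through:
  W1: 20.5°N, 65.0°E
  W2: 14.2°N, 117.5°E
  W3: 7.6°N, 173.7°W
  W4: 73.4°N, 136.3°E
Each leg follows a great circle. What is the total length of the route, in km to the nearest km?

21126 km

Leg W1→W2: central angle 0.8780 rad, distance 5593.7 km.
Leg W2→W3: central angle 1.1811 rad, distance 7524.6 km.
Leg W3→W4: central angle 1.2569 rad, distance 8007.7 km.
Total: 5593.7 + 7524.6 + 8007.7 ≈ 21126 km.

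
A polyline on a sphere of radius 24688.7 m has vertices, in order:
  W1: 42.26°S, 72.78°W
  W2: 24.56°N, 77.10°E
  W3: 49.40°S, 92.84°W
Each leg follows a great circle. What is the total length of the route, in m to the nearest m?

Leg W1→W2: central angle 2.6095 rad, distance 64426.3 m.
Leg W2→W3: central angle 2.6869 rad, distance 66335.4 m.
Total: 64426.3 + 66335.4 ≈ 130762 m.

130762 m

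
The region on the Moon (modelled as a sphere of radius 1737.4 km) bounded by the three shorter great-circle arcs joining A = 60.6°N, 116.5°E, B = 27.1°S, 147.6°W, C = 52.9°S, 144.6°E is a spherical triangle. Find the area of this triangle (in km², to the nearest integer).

Side lengths (central angles): a = 0.9689, b = 2.0193, c = 2.0284 rad; semiperimeter s = 2.5083.
By l'Huilier's theorem, tan(E/4) = √[tan(s/2) tan((s−a)/2) tan((s−b)/2) tan((s−c)/2)], giving spherical excess E = 1.6071 rad.
Area = E·R² = 1.6071 × (1737.4)² ≈ 4851098 km².

4851098 km²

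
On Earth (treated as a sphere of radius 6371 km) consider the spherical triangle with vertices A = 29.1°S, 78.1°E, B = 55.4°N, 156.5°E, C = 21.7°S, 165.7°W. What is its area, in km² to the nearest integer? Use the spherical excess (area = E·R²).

79245985 km²

Side lengths (central angles): a = 1.4580, b = 1.7504, c = 1.8761 rad; semiperimeter s = 2.5422.
By l'Huilier's theorem, tan(E/4) = √[tan(s/2) tan((s−a)/2) tan((s−b)/2) tan((s−c)/2)], giving spherical excess E = 1.9524 rad.
Area = E·R² = 1.9524 × (6371)² ≈ 79245985 km².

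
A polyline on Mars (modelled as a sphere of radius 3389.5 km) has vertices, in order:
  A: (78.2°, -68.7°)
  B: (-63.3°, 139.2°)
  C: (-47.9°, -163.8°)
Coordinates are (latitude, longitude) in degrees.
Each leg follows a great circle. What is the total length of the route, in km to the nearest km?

11660 km

Leg A→B: central angle 2.8428 rad, distance 9635.7 km.
Leg B→C: central angle 0.5972 rad, distance 2024.1 km.
Total: 9635.7 + 2024.1 ≈ 11660 km.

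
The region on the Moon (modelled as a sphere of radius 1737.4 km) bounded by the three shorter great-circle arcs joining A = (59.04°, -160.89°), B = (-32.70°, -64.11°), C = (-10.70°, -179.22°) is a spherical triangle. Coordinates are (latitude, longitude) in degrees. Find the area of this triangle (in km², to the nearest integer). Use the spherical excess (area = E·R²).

5845313 km²

Side lengths (central angles): a = 1.8241, b = 1.2444, c = 2.1111 rad; semiperimeter s = 2.5898.
By l'Huilier's theorem, tan(E/4) = √[tan(s/2) tan((s−a)/2) tan((s−b)/2) tan((s−c)/2)], giving spherical excess E = 1.9365 rad.
Area = E·R² = 1.9365 × (1737.4)² ≈ 5845313 km².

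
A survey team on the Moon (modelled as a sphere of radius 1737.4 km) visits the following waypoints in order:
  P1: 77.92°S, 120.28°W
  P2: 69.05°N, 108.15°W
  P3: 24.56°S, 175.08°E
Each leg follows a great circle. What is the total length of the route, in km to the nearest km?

7746 km

Leg P1→P2: central angle 2.5682 rad, distance 4462.0 km.
Leg P2→P3: central angle 1.8899 rad, distance 3283.6 km.
Total: 4462.0 + 3283.6 ≈ 7746 km.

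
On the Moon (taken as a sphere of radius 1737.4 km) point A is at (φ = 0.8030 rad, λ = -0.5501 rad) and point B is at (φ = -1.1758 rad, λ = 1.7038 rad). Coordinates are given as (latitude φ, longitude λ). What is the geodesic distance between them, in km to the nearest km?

Let φ₁ = 0.8030 rad, φ₂ = -1.1758 rad, and Δλ = 2.2539 rad.
cos c = sin φ₁ sin φ₂ + cos φ₁ cos φ₂ cos Δλ = (0.7194)(-0.9230) + (0.6946)(0.3848)(-0.6312) = -0.83274,
so c = arccos(-0.83274) = 2.55484 rad.
Distance = R·c = 1737.4 × 2.5548 ≈ 4439 km.

4439 km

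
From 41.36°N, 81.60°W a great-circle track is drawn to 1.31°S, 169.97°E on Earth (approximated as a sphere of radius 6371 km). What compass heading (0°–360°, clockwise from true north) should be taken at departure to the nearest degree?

281°

With φ₁ = 0.7219, φ₂ = -0.0229, Δλ = -1.8925 rad, the forward-azimuth formula gives
θ = atan2( sin Δλ cos φ₂ , cos φ₁ sin φ₂ − sin φ₁ cos φ₂ cos Δλ ) = atan2(-0.9485, 0.1917) = -78.57°.
Adding 360° brings this into [0°, 360°): 281°.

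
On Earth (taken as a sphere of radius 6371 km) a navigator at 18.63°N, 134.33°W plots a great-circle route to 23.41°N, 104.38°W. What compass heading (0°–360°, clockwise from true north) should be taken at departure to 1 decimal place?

75.0°

With φ₁ = 0.3252, φ₂ = 0.4086, Δλ = 0.5227 rad, the forward-azimuth formula gives
θ = atan2( sin Δλ cos φ₂ , cos φ₁ sin φ₂ − sin φ₁ cos φ₂ cos Δλ ) = atan2(0.4581, 0.1225) = 75.03°.
So the initial bearing is 75.0°.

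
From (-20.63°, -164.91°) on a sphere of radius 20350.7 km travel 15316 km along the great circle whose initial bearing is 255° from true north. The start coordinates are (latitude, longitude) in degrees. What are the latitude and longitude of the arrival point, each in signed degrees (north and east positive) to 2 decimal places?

-25.01°, 148.32°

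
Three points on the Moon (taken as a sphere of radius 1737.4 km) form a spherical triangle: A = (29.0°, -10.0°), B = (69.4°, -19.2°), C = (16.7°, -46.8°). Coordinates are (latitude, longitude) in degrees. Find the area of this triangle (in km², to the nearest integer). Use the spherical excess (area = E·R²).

Side lengths (central angles): a = 0.9672, b = 0.6265, c = 0.7112 rad; semiperimeter s = 1.1524.
By l'Huilier's theorem, tan(E/4) = √[tan(s/2) tan((s−a)/2) tan((s−b)/2) tan((s−c)/2)], giving spherical excess E = 0.2412 rad.
Area = E·R² = 0.2412 × (1737.4)² ≈ 727956 km².

727956 km²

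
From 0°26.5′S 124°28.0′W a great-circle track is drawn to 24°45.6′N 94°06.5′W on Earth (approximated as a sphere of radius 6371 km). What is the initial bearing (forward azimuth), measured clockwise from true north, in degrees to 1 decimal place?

Δλ = 30.358° = 0.5299 rad.
y = sin Δλ · cos φ₂ = (0.5054)(0.9081) = 0.4589
x = cos φ₁ sin φ₂ − sin φ₁ cos φ₂ cos Δλ = (1.0000)(0.4188) − (-0.0077)(0.9081)(0.8629) = 0.4248
θ = atan2(y, x) = 47.21°, so the bearing is 47.2°.

47.2°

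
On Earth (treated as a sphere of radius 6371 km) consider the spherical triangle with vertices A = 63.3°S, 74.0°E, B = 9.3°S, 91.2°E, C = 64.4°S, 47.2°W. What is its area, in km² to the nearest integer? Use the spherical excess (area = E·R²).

Side lengths (central angles): a = 1.7448, b = 0.7882, c = 0.9668 rad; semiperimeter s = 1.7499.
By l'Huilier's theorem, tan(E/4) = √[tan(s/2) tan((s−a)/2) tan((s−b)/2) tan((s−c)/2)], giving spherical excess E = 0.1026 rad.
Area = E·R² = 0.1026 × (6371)² ≈ 4164844 km².

4164844 km²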